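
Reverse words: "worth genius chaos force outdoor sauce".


Original: "worth genius chaos force outdoor sauce"
Words (1..n): worth | genius | chaos | force | outdoor | sauce
Reversed (n..1): sauce | outdoor | force | chaos | genius | worth
Result = "sauce outdoor force chaos genius worth"


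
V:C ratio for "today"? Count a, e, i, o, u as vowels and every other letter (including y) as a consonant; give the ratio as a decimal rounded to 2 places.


Word: "today"
Vowels (a,e,i,o,u): 2
Consonants: 3
Ratio = 2/3
= 0.67


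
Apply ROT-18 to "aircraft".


Word: "aircraft"
Shift: 18
Each letter → (letter + shift) mod 26:
  'a' (0) + 18 = 18 → 's'
  'i' (8) + 18 = 0 → 'a'
  'r' (17) + 18 = 9 → 'j'
  'c' (2) + 18 = 20 → 'u'
  'r' (17) + 18 = 9 → 'j'
  'a' (0) + 18 = 18 → 's'
  'f' (5) + 18 = 23 → 'x'
  't' (19) + 18 = 11 → 'l'
Result = "sajujsxl"


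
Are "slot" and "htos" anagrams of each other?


Word 1: "slot" → sorted: lost
Word 2: "htos" → sorted: host
Same letters? lost != host
Anagram = No


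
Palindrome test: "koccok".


Word: "koccok"
Reversed: "koccok"
Forward == Backward? koccok == koccok
Palindrome = Yes


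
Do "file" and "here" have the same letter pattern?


Pattern of "file": [0, 1, 2, 3]
Pattern of "here": [0, 1, 2, 1]
Patterns do not match
Same pattern = No


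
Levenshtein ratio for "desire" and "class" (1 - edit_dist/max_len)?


Word 1: "desire" (length 6)
Word 2: "class" (length 5)
One optimal edit sequence:
  1. delete 'd'  (+1)
  2. substitute 'e' -> 'c'  (+1)
  3. substitute 's' -> 'l'  (+1)
  4. substitute 'i' -> 'a'  (+1)
  5. substitute 'r' -> 's'  (+1)
  6. substitute 'e' -> 's'  (+1)
Edit distance = 6
Max length = max(6, 5) = 6
Similarity = 1 - 6/6
= 0.0000


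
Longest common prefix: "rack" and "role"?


Word 1: "rack"
Word 2: "role"
Comparing from start:
  Pos 0: 'r' == 'r'
  Pos 1: 'a' != 'o' (stop)
LCP = "r" (length 1)


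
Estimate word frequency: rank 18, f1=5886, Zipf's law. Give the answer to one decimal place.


Zipf's law: f(r) = f(1) / r
f(1) = 5886
f(18) = 5886 / 18
= 327.0 occurrences


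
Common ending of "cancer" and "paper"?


Word 1: "cancer"
Word 2: "paper"
Comparing from end:
  Pos -1: 'r' == 'r'
  Pos -2: 'e' == 'e'
  Pos -3: 'c' != 'p' (stop)
LCS = "er" (length 2)


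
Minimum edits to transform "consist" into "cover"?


Word 1: "consist" (length 7)
Word 2: "cover" (length 5)
One optimal edit sequence (insert/delete/substitute each cost 1):
  1. keep 'c'
  2. keep 'o'
  3. delete 'n'  (+1)
  4. delete 's'  (+1)
  5. substitute 'i' -> 'v'  (+1)
  6. substitute 's' -> 'e'  (+1)
  7. substitute 't' -> 'r'  (+1)
Total edit operations: 5
Edit distance = 5


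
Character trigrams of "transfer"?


Word: "transfer" (length 8)
Number of trigrams = 8 - 3 + 1 = 6
  Position 0: "tra"
  Position 1: "ran"
  Position 2: "ans"
  Position 3: "nsf"
  Position 4: "sfe"
  Position 5: "fer"
Trigrams = "tra", "ran", "ans", "nsf", "sfe", "fer"


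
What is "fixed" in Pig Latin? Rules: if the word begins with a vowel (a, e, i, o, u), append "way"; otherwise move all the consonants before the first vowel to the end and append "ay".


Word: "fixed"
Starts with consonant(s) → move to end, add 'ay'
Consonant cluster: "f"
Pig Latin = "ixedfay"


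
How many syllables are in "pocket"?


Word: "pocket"
Syllable breakdown: pock-et
Counting: 2 parts
= 2 syllables


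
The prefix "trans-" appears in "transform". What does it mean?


Prefix: trans-
Example: transform (trans- + form)
Meaning = across


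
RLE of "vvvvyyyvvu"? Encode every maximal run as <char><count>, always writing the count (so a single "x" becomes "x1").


String: "vvvvyyyvvu"
Scanning for consecutive runs:
  'v' x 4
  'y' x 3
  'v' x 2
  'u' x 1
RLE = "v4y3v2u1"


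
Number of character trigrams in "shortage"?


Word: "shortage" (length 8)
Number of 3-grams = length - 3 + 1 = 8 - 3 + 1
= 6


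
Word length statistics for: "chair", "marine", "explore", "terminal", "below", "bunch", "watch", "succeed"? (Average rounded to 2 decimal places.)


Lengths: "chair"=5, "marine"=6, "explore"=7, "terminal"=8, "below"=5, "bunch"=5, "watch"=5, "succeed"=7
Sum = 48, Count = 8
Average = 48/8 = 6.00
= avg=6.00, min=5, max=8


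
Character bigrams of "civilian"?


Word: "civilian" (length 8)
Number of bigrams = 8 - 2 + 1 = 7
  Position 0: "ci"
  Position 1: "iv"
  Position 2: "vi"
  Position 3: "il"
  Position 4: "li"
  Position 5: "ia"
  Position 6: "an"
Bigrams = "ci", "iv", "vi", "il", "li", "ia", "an"


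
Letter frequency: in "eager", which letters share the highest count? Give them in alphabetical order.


Word: "eager"
Letter counts:
  'a': 1
  'e': 2
  'g': 1
  'r': 1
Maximum count = 2
Most frequent = 'e' (2 times each)


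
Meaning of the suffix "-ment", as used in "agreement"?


Suffix: -ment
Example: agreement = agree + -ment
Meaning = result of action


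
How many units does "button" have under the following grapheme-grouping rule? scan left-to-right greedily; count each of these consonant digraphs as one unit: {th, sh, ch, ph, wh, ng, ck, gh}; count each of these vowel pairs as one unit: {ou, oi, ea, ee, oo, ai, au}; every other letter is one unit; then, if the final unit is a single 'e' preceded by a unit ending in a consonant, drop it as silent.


Word: "button" (6 letters)
Left-to-right scan:
  1. 'b' (letter)
  2. 'u' (letter)
  3. 't' (letter)
  4. 't' (letter)
  5. 'o' (letter)
  6. 'n' (letter)
Units from scan: 6
Sound units = 6 units


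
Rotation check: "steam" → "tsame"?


Word: "steam", Candidate: "tsame"
Method: check if candidate is substring of word+word
"steamsteam" contains "tsame"? No
Is rotation = No


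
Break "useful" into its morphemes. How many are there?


Word: "useful"
Morphemes: use + -ful
Each morpheme carries meaning
= 2 morphemes


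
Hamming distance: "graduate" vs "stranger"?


Comparing character by character (same length = 8):
  Pos 0: 'g' vs 's' !=
  Pos 1: 'r' vs 't' !=
  Pos 2: 'a' vs 'r' !=
  Pos 3: 'd' vs 'a' !=
  Pos 4: 'u' vs 'n' !=
  Pos 5: 'a' vs 'g' !=
  Pos 6: 't' vs 'e' !=
  Pos 7: 'e' vs 'r' !=
Hamming distance = 8


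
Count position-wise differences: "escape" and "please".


Comparing character by character (same length = 6):
  Pos 0: 'e' vs 'p' !=
  Pos 1: 's' vs 'l' !=
  Pos 2: 'c' vs 'e' !=
  Pos 3: 'a' vs 'a' =
  Pos 4: 'p' vs 's' !=
  Pos 5: 'e' vs 'e' =
Hamming distance = 4


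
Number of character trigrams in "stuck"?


Word: "stuck" (length 5)
Number of 3-grams = length - 3 + 1 = 5 - 3 + 1
= 3


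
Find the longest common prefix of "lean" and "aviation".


Word 1: "lean"
Word 2: "aviation"
Comparing from start:
  Pos 0: 'l' != 'a' (stop)
LCP = "" (length 0)


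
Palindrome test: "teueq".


Word: "teueq"
Reversed: "qeuet"
Forward == Backward? teueq != qeuet
Palindrome = No


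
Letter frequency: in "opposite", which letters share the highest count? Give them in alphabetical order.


Word: "opposite"
Letter counts:
  'e': 1
  'i': 1
  'o': 2
  'p': 2
  's': 1
  't': 1
Maximum count = 2
Most frequent = 'o', 'p' (2 times each)


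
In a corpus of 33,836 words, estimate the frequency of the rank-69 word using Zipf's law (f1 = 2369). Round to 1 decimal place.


Zipf's law: f(r) = f(1) / r
f(1) = 2369
f(69) = 2369 / 69
= 34.3 occurrences


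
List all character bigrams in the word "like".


Word: "like" (length 4)
Number of bigrams = 4 - 2 + 1 = 3
  Position 0: "li"
  Position 1: "ik"
  Position 2: "ke"
Bigrams = "li", "ik", "ke"


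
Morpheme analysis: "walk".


Word: "walk"
Morphemes: walk
Each morpheme carries meaning
= 1 morpheme


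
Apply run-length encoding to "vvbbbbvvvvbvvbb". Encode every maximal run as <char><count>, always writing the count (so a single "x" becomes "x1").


String: "vvbbbbvvvvbvvbb"
Scanning for consecutive runs:
  'v' x 2
  'b' x 4
  'v' x 4
  'b' x 1
  'v' x 2
  'b' x 2
RLE = "v2b4v4b1v2b2"


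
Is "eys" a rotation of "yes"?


Word: "yes", Candidate: "eys"
Method: check if candidate is substring of word+word
"yesyes" contains "eys"? No
Is rotation = No


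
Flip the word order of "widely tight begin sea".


Original: "widely tight begin sea"
Words (1..n): widely | tight | begin | sea
Reversed (n..1): sea | begin | tight | widely
Result = "sea begin tight widely"


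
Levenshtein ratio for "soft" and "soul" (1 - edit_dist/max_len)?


Word 1: "soft" (length 4)
Word 2: "soul" (length 4)
One optimal edit sequence:
  1. keep 's'
  2. keep 'o'
  3. substitute 'f' -> 'u'  (+1)
  4. substitute 't' -> 'l'  (+1)
Edit distance = 2
Max length = max(4, 4) = 4
Similarity = 1 - 2/4
= 0.5000


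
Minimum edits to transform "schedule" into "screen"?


Word 1: "schedule" (length 8)
Word 2: "screen" (length 6)
One optimal edit sequence (insert/delete/substitute each cost 1):
  1. keep 's'
  2. keep 'c'
  3. substitute 'h' -> 'r'  (+1)
  4. keep 'e'
  5. delete 'd'  (+1)
  6. delete 'u'  (+1)
  7. substitute 'l' -> 'e'  (+1)
  8. substitute 'e' -> 'n'  (+1)
Total edit operations: 5
Edit distance = 5


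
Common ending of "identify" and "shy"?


Word 1: "identify"
Word 2: "shy"
Comparing from end:
  Pos -1: 'y' == 'y'
  Pos -2: 'f' != 'h' (stop)
LCS = "y" (length 1)


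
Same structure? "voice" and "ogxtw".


Pattern of "voice": [0, 1, 2, 3, 4]
Pattern of "ogxtw": [0, 1, 2, 3, 4]
Patterns match
Same pattern = Yes


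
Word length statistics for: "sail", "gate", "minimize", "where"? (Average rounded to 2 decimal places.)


Lengths: "sail"=4, "gate"=4, "minimize"=8, "where"=5
Sum = 21, Count = 4
Average = 21/4 = 5.25
= avg=5.25, min=4, max=8


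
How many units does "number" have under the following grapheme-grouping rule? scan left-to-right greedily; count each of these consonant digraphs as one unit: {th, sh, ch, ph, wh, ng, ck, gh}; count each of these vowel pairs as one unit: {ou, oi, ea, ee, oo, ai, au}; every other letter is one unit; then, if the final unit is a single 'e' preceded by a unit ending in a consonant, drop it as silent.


Word: "number" (6 letters)
Left-to-right scan:
  1. 'n' (letter)
  2. 'u' (letter)
  3. 'm' (letter)
  4. 'b' (letter)
  5. 'e' (letter)
  6. 'r' (letter)
Units from scan: 6
Sound units = 6 units


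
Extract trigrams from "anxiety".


Word: "anxiety" (length 7)
Number of trigrams = 7 - 3 + 1 = 5
  Position 0: "anx"
  Position 1: "nxi"
  Position 2: "xie"
  Position 3: "iet"
  Position 4: "ety"
Trigrams = "anx", "nxi", "xie", "iet", "ety"


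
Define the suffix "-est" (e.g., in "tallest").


Suffix: -est
Example: tallest = tall + -est
Meaning = most


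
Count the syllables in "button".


Word: "button"
Syllable breakdown: but-ton
Counting: 2 parts
= 2 syllables


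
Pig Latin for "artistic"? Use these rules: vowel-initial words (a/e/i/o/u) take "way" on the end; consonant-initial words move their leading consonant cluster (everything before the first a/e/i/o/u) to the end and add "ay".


Word: "artistic"
Starts with vowel → add 'way'
Pig Latin = "artisticway"


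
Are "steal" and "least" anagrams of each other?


Word 1: "steal" → sorted: aelst
Word 2: "least" → sorted: aelst
Same letters? aelst == aelst
Anagram = Yes


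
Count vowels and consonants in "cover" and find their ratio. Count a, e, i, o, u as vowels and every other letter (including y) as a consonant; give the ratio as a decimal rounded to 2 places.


Word: "cover"
Vowels (a,e,i,o,u): 2
Consonants: 3
Ratio = 2/3
= 0.67


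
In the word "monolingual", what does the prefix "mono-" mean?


Prefix: mono-
Example: monolingual = mono- + lingual
Meaning = one


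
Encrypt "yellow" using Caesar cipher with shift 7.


Word: "yellow"
Shift: 7
Each letter → (letter + shift) mod 26:
  'y' (24) + 7 = 5 → 'f'
  'e' (4) + 7 = 11 → 'l'
  'l' (11) + 7 = 18 → 's'
  'l' (11) + 7 = 18 → 's'
  'o' (14) + 7 = 21 → 'v'
  'w' (22) + 7 = 3 → 'd'
Result = "flssvd"


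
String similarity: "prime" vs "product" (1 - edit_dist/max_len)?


Word 1: "prime" (length 5)
Word 2: "product" (length 7)
One optimal edit sequence:
  1. keep 'p'
  2. keep 'r'
  3. insert 'o'  (+1)
  4. insert 'd'  (+1)
  5. substitute 'i' -> 'u'  (+1)
  6. substitute 'm' -> 'c'  (+1)
  7. substitute 'e' -> 't'  (+1)
Edit distance = 5
Max length = max(5, 7) = 7
Similarity = 1 - 5/7
= 0.2857


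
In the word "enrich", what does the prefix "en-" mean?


Prefix: en-
Example: enrich (en- + rich)
Meaning = cause to / put into


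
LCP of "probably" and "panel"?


Word 1: "probably"
Word 2: "panel"
Comparing from start:
  Pos 0: 'p' == 'p'
  Pos 1: 'r' != 'a' (stop)
LCP = "p" (length 1)


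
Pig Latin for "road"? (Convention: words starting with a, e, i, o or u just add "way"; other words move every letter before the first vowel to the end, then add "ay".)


Word: "road"
Starts with consonant(s) → move to end, add 'ay'
Consonant cluster: "r"
Pig Latin = "oadray"


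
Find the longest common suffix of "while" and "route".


Word 1: "while"
Word 2: "route"
Comparing from end:
  Pos -1: 'e' == 'e'
  Pos -2: 'l' != 't' (stop)
LCS = "e" (length 1)


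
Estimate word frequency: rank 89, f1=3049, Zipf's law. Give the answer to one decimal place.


Zipf's law: f(r) = f(1) / r
f(1) = 3049
f(89) = 3049 / 89
= 34.3 occurrences


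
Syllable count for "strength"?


Word: "strength"
Syllable breakdown: strength
Counting: 1 part
= 1 syllable


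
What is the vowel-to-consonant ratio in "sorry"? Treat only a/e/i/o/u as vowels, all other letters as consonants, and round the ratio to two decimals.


Word: "sorry"
Vowels (a,e,i,o,u): 1
Consonants: 4
Ratio = 1/4
= 0.25


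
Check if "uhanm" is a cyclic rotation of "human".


Word: "human", Candidate: "uhanm"
Method: check if candidate is substring of word+word
"humanhuman" contains "uhanm"? No
Is rotation = No


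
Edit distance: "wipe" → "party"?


Word 1: "wipe" (length 4)
Word 2: "party" (length 5)
One optimal edit sequence (insert/delete/substitute each cost 1):
  1. insert 'p'  (+1)
  2. substitute 'w' -> 'a'  (+1)
  3. substitute 'i' -> 'r'  (+1)
  4. substitute 'p' -> 't'  (+1)
  5. substitute 'e' -> 'y'  (+1)
Total edit operations: 5
Edit distance = 5


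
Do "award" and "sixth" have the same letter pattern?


Pattern of "award": [0, 1, 0, 2, 3]
Pattern of "sixth": [0, 1, 2, 3, 4]
Patterns do not match
Same pattern = No


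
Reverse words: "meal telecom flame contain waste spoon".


Original: "meal telecom flame contain waste spoon"
Words (1..n): meal | telecom | flame | contain | waste | spoon
Reversed (n..1): spoon | waste | contain | flame | telecom | meal
Result = "spoon waste contain flame telecom meal"


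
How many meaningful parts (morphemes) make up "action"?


Word: "action"
Morphemes: act / -ion
Each morpheme carries meaning
= 2 morphemes


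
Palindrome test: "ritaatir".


Word: "ritaatir"
Reversed: "ritaatir"
Forward == Backward? ritaatir == ritaatir
Palindrome = Yes


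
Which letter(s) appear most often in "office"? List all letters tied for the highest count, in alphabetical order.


Word: "office"
Letter counts:
  'c': 1
  'e': 1
  'f': 2
  'i': 1
  'o': 1
Maximum count = 2
Most frequent = 'f' (2 times each)


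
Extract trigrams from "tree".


Word: "tree" (length 4)
Number of trigrams = 4 - 3 + 1 = 2
  Position 0: "tre"
  Position 1: "ree"
Trigrams = "tre", "ree"


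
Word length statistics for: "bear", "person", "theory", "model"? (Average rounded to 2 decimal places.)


Lengths: "bear"=4, "person"=6, "theory"=6, "model"=5
Sum = 21, Count = 4
Average = 21/4 = 5.25
= avg=5.25, min=4, max=6


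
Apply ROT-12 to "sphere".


Word: "sphere"
Shift: 12
Each letter → (letter + shift) mod 26:
  's' (18) + 12 = 4 → 'e'
  'p' (15) + 12 = 1 → 'b'
  'h' (7) + 12 = 19 → 't'
  'e' (4) + 12 = 16 → 'q'
  'r' (17) + 12 = 3 → 'd'
  'e' (4) + 12 = 16 → 'q'
Result = "ebtqdq"


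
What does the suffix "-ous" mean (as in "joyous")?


Suffix: -ous
Example: joyous = joy + -ous
Meaning = having quality of


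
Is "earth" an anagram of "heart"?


Word 1: "heart" → sorted: aehrt
Word 2: "earth" → sorted: aehrt
Same letters? aehrt == aehrt
Anagram = Yes


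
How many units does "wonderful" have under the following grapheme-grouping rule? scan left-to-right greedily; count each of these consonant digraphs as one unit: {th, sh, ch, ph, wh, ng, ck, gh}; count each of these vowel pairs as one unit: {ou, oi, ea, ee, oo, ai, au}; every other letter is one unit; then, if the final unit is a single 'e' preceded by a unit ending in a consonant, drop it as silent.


Word: "wonderful" (9 letters)
Left-to-right scan:
  [1] 'w' (letter)
  [2] 'o' (letter)
  [3] 'n' (letter)
  [4] 'd' (letter)
  [5] 'e' (letter)
  [6] 'r' (letter)
  [7] 'f' (letter)
  [8] 'u' (letter)
  [9] 'l' (letter)
Units from scan: 9
Sound units = 9 units


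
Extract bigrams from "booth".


Word: "booth" (length 5)
Number of bigrams = 5 - 2 + 1 = 4
  Position 0: "bo"
  Position 1: "oo"
  Position 2: "ot"
  Position 3: "th"
Bigrams = "bo", "oo", "ot", "th"


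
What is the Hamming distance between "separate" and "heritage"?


Comparing character by character (same length = 8):
  Pos 0: 's' vs 'h' !=
  Pos 1: 'e' vs 'e' =
  Pos 2: 'p' vs 'r' !=
  Pos 3: 'a' vs 'i' !=
  Pos 4: 'r' vs 't' !=
  Pos 5: 'a' vs 'a' =
  Pos 6: 't' vs 'g' !=
  Pos 7: 'e' vs 'e' =
Hamming distance = 5


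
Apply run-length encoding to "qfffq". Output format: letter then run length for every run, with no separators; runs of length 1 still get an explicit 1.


String: "qfffq"
Scanning for consecutive runs:
  'q' x 1
  'f' x 3
  'q' x 1
RLE = "q1f3q1"


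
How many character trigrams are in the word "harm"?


Word: "harm" (length 4)
Number of 3-grams = length - 3 + 1 = 4 - 3 + 1
= 2


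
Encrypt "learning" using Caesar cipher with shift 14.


Word: "learning"
Shift: 14
Each letter → (letter + shift) mod 26:
  'l' (11) + 14 = 25 → 'z'
  'e' (4) + 14 = 18 → 's'
  'a' (0) + 14 = 14 → 'o'
  'r' (17) + 14 = 5 → 'f'
  'n' (13) + 14 = 1 → 'b'
  'i' (8) + 14 = 22 → 'w'
  'n' (13) + 14 = 1 → 'b'
  'g' (6) + 14 = 20 → 'u'
Result = "zsofbwbu"


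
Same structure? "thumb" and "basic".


Pattern of "thumb": [0, 1, 2, 3, 4]
Pattern of "basic": [0, 1, 2, 3, 4]
Patterns match
Same pattern = Yes


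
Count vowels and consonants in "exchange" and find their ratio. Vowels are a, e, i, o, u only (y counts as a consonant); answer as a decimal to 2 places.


Word: "exchange"
Vowels (a,e,i,o,u): 3
Consonants: 5
Ratio = 3/5
= 0.60


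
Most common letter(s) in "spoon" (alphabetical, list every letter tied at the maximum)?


Word: "spoon"
Letter counts:
  'n': 1
  'o': 2
  'p': 1
  's': 1
Maximum count = 2
Most frequent = 'o' (2 times each)


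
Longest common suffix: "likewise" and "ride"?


Word 1: "likewise"
Word 2: "ride"
Comparing from end:
  Pos -1: 'e' == 'e'
  Pos -2: 's' != 'd' (stop)
LCS = "e" (length 1)


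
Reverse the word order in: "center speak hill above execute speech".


Original: "center speak hill above execute speech"
Words (1..n): center | speak | hill | above | execute | speech
Reversed (n..1): speech | execute | above | hill | speak | center
Result = "speech execute above hill speak center"


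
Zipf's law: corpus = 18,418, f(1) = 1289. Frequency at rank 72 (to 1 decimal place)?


Zipf's law: f(r) = f(1) / r
f(1) = 1289
f(72) = 1289 / 72
= 17.9 occurrences


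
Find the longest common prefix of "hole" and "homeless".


Word 1: "hole"
Word 2: "homeless"
Comparing from start:
  Pos 0: 'h' == 'h'
  Pos 1: 'o' == 'o'
  Pos 2: 'l' != 'm' (stop)
LCP = "ho" (length 2)


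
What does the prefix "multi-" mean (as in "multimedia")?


Prefix: multi-
Example: multimedia (multi- + media)
Meaning = many


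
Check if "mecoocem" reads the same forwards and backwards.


Word: "mecoocem"
Reversed: "mecoocem"
Forward == Backward? mecoocem == mecoocem
Palindrome = Yes


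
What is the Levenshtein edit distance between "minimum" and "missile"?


Word 1: "minimum" (length 7)
Word 2: "missile" (length 7)
One optimal edit sequence (insert/delete/substitute each cost 1):
  1. keep 'm'
  2. keep 'i'
  3. substitute 'n' -> 's'  (+1)
  4. substitute 'i' -> 's'  (+1)
  5. substitute 'm' -> 'i'  (+1)
  6. substitute 'u' -> 'l'  (+1)
  7. substitute 'm' -> 'e'  (+1)
Total edit operations: 5
Edit distance = 5


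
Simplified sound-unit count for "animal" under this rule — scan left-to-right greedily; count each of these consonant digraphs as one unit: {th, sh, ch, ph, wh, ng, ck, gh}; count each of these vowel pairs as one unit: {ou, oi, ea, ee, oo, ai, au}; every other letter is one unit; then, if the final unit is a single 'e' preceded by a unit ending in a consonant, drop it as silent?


Word: "animal" (6 letters)
Left-to-right scan:
  1. 'a' (letter)
  2. 'n' (letter)
  3. 'i' (letter)
  4. 'm' (letter)
  5. 'a' (letter)
  6. 'l' (letter)
Units from scan: 6
Sound units = 6 units


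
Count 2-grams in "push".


Word: "push" (length 4)
Number of 2-grams = length - 2 + 1 = 4 - 2 + 1
= 3


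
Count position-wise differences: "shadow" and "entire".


Comparing character by character (same length = 6):
  Pos 0: 's' vs 'e' !=
  Pos 1: 'h' vs 'n' !=
  Pos 2: 'a' vs 't' !=
  Pos 3: 'd' vs 'i' !=
  Pos 4: 'o' vs 'r' !=
  Pos 5: 'w' vs 'e' !=
Hamming distance = 6


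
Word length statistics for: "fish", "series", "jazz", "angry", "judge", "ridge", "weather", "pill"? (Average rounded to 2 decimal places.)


Lengths: "fish"=4, "series"=6, "jazz"=4, "angry"=5, "judge"=5, "ridge"=5, "weather"=7, "pill"=4
Sum = 40, Count = 8
Average = 40/8 = 5.00
= avg=5.00, min=4, max=7


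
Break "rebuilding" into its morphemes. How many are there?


Word: "rebuilding"
Morphemes: re- / build / -ing
Each morpheme carries meaning
= 3 morphemes


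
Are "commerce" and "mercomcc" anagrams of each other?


Word 1: "commerce" → sorted: cceemmor
Word 2: "mercomcc" → sorted: cccemmor
Same letters? cceemmor != cccemmor
Anagram = No


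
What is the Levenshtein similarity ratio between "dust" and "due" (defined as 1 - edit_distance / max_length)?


Word 1: "dust" (length 4)
Word 2: "due" (length 3)
One optimal edit sequence:
  1. keep 'd'
  2. keep 'u'
  3. delete 's'  (+1)
  4. substitute 't' -> 'e'  (+1)
Edit distance = 2
Max length = max(4, 3) = 4
Similarity = 1 - 2/4
= 0.5000


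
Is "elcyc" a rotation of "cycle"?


Word: "cycle", Candidate: "elcyc"
Method: check if candidate is substring of word+word
"cyclecycle" contains "elcyc"? No
Is rotation = No


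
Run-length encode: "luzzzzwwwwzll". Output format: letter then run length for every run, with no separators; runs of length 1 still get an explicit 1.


String: "luzzzzwwwwzll"
Scanning for consecutive runs:
  'l' x 1
  'u' x 1
  'z' x 4
  'w' x 4
  'z' x 1
  'l' x 2
RLE = "l1u1z4w4z1l2"


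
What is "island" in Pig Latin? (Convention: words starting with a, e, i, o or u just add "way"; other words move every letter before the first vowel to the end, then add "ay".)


Word: "island"
Starts with vowel → add 'way'
Pig Latin = "islandway"


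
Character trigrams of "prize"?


Word: "prize" (length 5)
Number of trigrams = 5 - 3 + 1 = 3
  Position 0: "pri"
  Position 1: "riz"
  Position 2: "ize"
Trigrams = "pri", "riz", "ize"


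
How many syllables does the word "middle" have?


Word: "middle"
Syllable breakdown: mid | dle
Counting: 2 parts
= 2 syllables


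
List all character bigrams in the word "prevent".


Word: "prevent" (length 7)
Number of bigrams = 7 - 2 + 1 = 6
  Position 0: "pr"
  Position 1: "re"
  Position 2: "ev"
  Position 3: "ve"
  Position 4: "en"
  Position 5: "nt"
Bigrams = "pr", "re", "ev", "ve", "en", "nt"


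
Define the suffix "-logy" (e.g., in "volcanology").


Suffix: -logy
Example: volcanology (volcano + -logy)
Meaning = study of


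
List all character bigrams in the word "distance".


Word: "distance" (length 8)
Number of bigrams = 8 - 2 + 1 = 7
  Position 0: "di"
  Position 1: "is"
  Position 2: "st"
  Position 3: "ta"
  Position 4: "an"
  Position 5: "nc"
  Position 6: "ce"
Bigrams = "di", "is", "st", "ta", "an", "nc", "ce"


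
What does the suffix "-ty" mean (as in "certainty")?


Suffix: -ty
Example: certainty = certain + -ty
Meaning = quality of


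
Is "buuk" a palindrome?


Word: "buuk"
Reversed: "kuub"
Forward == Backward? buuk != kuub
Palindrome = No


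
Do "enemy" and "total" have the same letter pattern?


Pattern of "enemy": [0, 1, 0, 2, 3]
Pattern of "total": [0, 1, 0, 2, 3]
Patterns match
Same pattern = Yes


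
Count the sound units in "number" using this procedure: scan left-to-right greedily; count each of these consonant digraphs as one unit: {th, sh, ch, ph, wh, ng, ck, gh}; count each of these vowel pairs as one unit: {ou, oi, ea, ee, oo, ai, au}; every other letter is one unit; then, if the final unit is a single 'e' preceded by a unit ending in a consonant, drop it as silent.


Word: "number" (6 letters)
Left-to-right scan:
  1. 'n' (letter)
  2. 'u' (letter)
  3. 'm' (letter)
  4. 'b' (letter)
  5. 'e' (letter)
  6. 'r' (letter)
Units from scan: 6
Sound units = 6 units


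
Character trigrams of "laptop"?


Word: "laptop" (length 6)
Number of trigrams = 6 - 3 + 1 = 4
  Position 0: "lap"
  Position 1: "apt"
  Position 2: "pto"
  Position 3: "top"
Trigrams = "lap", "apt", "pto", "top"


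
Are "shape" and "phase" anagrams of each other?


Word 1: "shape" → sorted: aehps
Word 2: "phase" → sorted: aehps
Same letters? aehps == aehps
Anagram = Yes


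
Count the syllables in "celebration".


Word: "celebration"
Syllable breakdown: cel / e / bra / tion
Counting: 4 parts
= 4 syllables


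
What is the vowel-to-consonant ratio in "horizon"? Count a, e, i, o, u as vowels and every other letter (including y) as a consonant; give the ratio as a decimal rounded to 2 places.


Word: "horizon"
Vowels (a,e,i,o,u): 3
Consonants: 4
Ratio = 3/4
= 0.75


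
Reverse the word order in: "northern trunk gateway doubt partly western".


Original: "northern trunk gateway doubt partly western"
Words (1..n): northern | trunk | gateway | doubt | partly | western
Reversed (n..1): western | partly | doubt | gateway | trunk | northern
Result = "western partly doubt gateway trunk northern"


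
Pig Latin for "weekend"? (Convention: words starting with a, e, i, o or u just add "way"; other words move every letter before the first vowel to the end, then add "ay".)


Word: "weekend"
Starts with consonant(s) → move to end, add 'ay'
Consonant cluster: "w"
Pig Latin = "eekendway"


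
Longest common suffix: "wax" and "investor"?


Word 1: "wax"
Word 2: "investor"
Comparing from end:
  Pos -1: 'x' != 'r' (stop)
LCS = "" (length 0)


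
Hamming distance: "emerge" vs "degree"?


Comparing character by character (same length = 6):
  Pos 0: 'e' vs 'd' !=
  Pos 1: 'm' vs 'e' !=
  Pos 2: 'e' vs 'g' !=
  Pos 3: 'r' vs 'r' =
  Pos 4: 'g' vs 'e' !=
  Pos 5: 'e' vs 'e' =
Hamming distance = 4


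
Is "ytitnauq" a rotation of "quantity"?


Word: "quantity", Candidate: "ytitnauq"
Method: check if candidate is substring of word+word
"quantityquantity" contains "ytitnauq"? No
Is rotation = No


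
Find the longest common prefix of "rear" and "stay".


Word 1: "rear"
Word 2: "stay"
Comparing from start:
  Pos 0: 'r' != 's' (stop)
LCP = "" (length 0)


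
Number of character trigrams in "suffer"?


Word: "suffer" (length 6)
Number of 3-grams = length - 3 + 1 = 6 - 3 + 1
= 4


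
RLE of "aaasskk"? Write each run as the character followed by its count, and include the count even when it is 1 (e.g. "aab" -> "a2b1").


String: "aaasskk"
Scanning for consecutive runs:
  'a' x 3
  's' x 2
  'k' x 2
RLE = "a3s2k2"


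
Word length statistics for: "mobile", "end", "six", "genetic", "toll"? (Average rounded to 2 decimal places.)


Lengths: "mobile"=6, "end"=3, "six"=3, "genetic"=7, "toll"=4
Sum = 23, Count = 5
Average = 23/5 = 4.60
= avg=4.60, min=3, max=7


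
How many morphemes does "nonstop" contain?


Word: "nonstop"
Morphemes: non- / stop
Each morpheme carries meaning
= 2 morphemes


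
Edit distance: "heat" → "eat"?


Word 1: "heat" (length 4)
Word 2: "eat" (length 3)
One optimal edit sequence (insert/delete/substitute each cost 1):
  1. delete 'h'  (+1)
  2. keep 'e'
  3. keep 'a'
  4. keep 't'
Total edit operations: 1
Edit distance = 1


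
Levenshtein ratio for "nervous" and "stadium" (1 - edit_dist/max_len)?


Word 1: "nervous" (length 7)
Word 2: "stadium" (length 7)
One optimal edit sequence:
  1. substitute 'n' -> 's'  (+1)
  2. substitute 'e' -> 't'  (+1)
  3. substitute 'r' -> 'a'  (+1)
  4. substitute 'v' -> 'd'  (+1)
  5. substitute 'o' -> 'i'  (+1)
  6. keep 'u'
  7. substitute 's' -> 'm'  (+1)
Edit distance = 6
Max length = max(7, 7) = 7
Similarity = 1 - 6/7
= 0.1429


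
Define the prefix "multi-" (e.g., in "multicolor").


Prefix: multi-
As in: multicolor -> multi- + color
Meaning = many


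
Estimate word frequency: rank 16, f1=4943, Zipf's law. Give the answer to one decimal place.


Zipf's law: f(r) = f(1) / r
f(1) = 4943
f(16) = 4943 / 16
= 308.9 occurrences


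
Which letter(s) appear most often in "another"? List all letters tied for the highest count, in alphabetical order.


Word: "another"
Letter counts:
  'a': 1
  'e': 1
  'h': 1
  'n': 1
  'o': 1
  'r': 1
  't': 1
Maximum count = 1
Most frequent = 'a', 'e', 'h', 'n', 'o', 'r', 't' (1 time each)


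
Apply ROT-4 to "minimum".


Word: "minimum"
Shift: 4
Each letter → (letter + shift) mod 26:
  'm' (12) + 4 = 16 → 'q'
  'i' (8) + 4 = 12 → 'm'
  'n' (13) + 4 = 17 → 'r'
  'i' (8) + 4 = 12 → 'm'
  'm' (12) + 4 = 16 → 'q'
  'u' (20) + 4 = 24 → 'y'
  'm' (12) + 4 = 16 → 'q'
Result = "qmrmqyq"


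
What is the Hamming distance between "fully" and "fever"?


Comparing character by character (same length = 5):
  Pos 0: 'f' vs 'f' =
  Pos 1: 'u' vs 'e' !=
  Pos 2: 'l' vs 'v' !=
  Pos 3: 'l' vs 'e' !=
  Pos 4: 'y' vs 'r' !=
Hamming distance = 4


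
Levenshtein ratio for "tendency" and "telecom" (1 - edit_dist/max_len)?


Word 1: "tendency" (length 8)
Word 2: "telecom" (length 7)
One optimal edit sequence:
  1. keep 't'
  2. keep 'e'
  3. delete 'n'  (+1)
  4. substitute 'd' -> 'l'  (+1)
  5. keep 'e'
  6. substitute 'n' -> 'c'  (+1)
  7. substitute 'c' -> 'o'  (+1)
  8. substitute 'y' -> 'm'  (+1)
Edit distance = 5
Max length = max(8, 7) = 8
Similarity = 1 - 5/8
= 0.3750


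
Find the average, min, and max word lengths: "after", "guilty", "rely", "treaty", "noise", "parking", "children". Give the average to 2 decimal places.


Lengths: "after"=5, "guilty"=6, "rely"=4, "treaty"=6, "noise"=5, "parking"=7, "children"=8
Sum = 41, Count = 7
Average = 41/7 = 5.86
= avg=5.86, min=4, max=8


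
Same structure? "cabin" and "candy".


Pattern of "cabin": [0, 1, 2, 3, 4]
Pattern of "candy": [0, 1, 2, 3, 4]
Patterns match
Same pattern = Yes


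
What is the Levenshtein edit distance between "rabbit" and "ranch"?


Word 1: "rabbit" (length 6)
Word 2: "ranch" (length 5)
One optimal edit sequence (insert/delete/substitute each cost 1):
  1. keep 'r'
  2. keep 'a'
  3. delete 'b'  (+1)
  4. substitute 'b' -> 'n'  (+1)
  5. substitute 'i' -> 'c'  (+1)
  6. substitute 't' -> 'h'  (+1)
Total edit operations: 4
Edit distance = 4


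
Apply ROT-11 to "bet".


Word: "bet"
Shift: 11
Each letter → (letter + shift) mod 26:
  'b' (1) + 11 = 12 → 'm'
  'e' (4) + 11 = 15 → 'p'
  't' (19) + 11 = 4 → 'e'
Result = "mpe"


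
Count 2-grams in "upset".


Word: "upset" (length 5)
Number of 2-grams = length - 2 + 1 = 5 - 2 + 1
= 4


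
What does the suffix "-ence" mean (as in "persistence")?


Suffix: -ence
Example: persistence = persist + -ence
Meaning = state of


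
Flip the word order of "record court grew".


Original: "record court grew"
Words (1..n): record | court | grew
Reversed (n..1): grew | court | record
Result = "grew court record"


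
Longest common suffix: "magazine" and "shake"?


Word 1: "magazine"
Word 2: "shake"
Comparing from end:
  Pos -1: 'e' == 'e'
  Pos -2: 'n' != 'k' (stop)
LCS = "e" (length 1)


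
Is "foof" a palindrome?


Word: "foof"
Reversed: "foof"
Forward == Backward? foof == foof
Palindrome = Yes


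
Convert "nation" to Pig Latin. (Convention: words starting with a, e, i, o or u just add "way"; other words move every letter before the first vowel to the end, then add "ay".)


Word: "nation"
Starts with consonant(s) → move to end, add 'ay'
Consonant cluster: "n"
Pig Latin = "ationnay"


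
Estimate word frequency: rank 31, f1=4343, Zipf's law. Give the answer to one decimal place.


Zipf's law: f(r) = f(1) / r
f(1) = 4343
f(31) = 4343 / 31
= 140.1 occurrences


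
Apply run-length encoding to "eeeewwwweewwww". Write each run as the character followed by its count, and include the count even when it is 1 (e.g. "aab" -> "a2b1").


String: "eeeewwwweewwww"
Scanning for consecutive runs:
  'e' x 4
  'w' x 4
  'e' x 2
  'w' x 4
RLE = "e4w4e2w4"


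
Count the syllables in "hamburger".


Word: "hamburger"
Syllable breakdown: ham · bur · ger
Counting: 3 parts
= 3 syllables


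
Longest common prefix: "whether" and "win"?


Word 1: "whether"
Word 2: "win"
Comparing from start:
  Pos 0: 'w' == 'w'
  Pos 1: 'h' != 'i' (stop)
LCP = "w" (length 1)


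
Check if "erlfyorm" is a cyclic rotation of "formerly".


Word: "formerly", Candidate: "erlfyorm"
Method: check if candidate is substring of word+word
"formerlyformerly" contains "erlfyorm"? No
Is rotation = No


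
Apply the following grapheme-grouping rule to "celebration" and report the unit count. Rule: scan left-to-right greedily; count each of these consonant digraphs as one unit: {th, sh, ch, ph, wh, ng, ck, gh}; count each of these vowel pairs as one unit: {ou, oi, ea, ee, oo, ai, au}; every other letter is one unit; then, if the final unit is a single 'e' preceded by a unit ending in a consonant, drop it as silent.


Word: "celebration" (11 letters)
Left-to-right scan:
  1. 'c' (letter)
  2. 'e' (letter)
  3. 'l' (letter)
  4. 'e' (letter)
  5. 'b' (letter)
  6. 'r' (letter)
  7. 'a' (letter)
  8. 't' (letter)
  9. 'i' (letter)
  10. 'o' (letter)
  11. 'n' (letter)
Units from scan: 11
Sound units = 11 units


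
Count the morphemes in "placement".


Word: "placement"
Morphemes: place / -ment
Each morpheme carries meaning
= 2 morphemes


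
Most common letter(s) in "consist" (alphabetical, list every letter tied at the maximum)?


Word: "consist"
Letter counts:
  'c': 1
  'i': 1
  'n': 1
  'o': 1
  's': 2
  't': 1
Maximum count = 2
Most frequent = 's' (2 times each)


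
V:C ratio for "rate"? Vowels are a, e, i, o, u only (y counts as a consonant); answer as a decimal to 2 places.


Word: "rate"
Vowels (a,e,i,o,u): 2
Consonants: 2
Ratio = 2/2
= 1.00


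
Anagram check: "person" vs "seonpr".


Word 1: "person" → sorted: enoprs
Word 2: "seonpr" → sorted: enoprs
Same letters? enoprs == enoprs
Anagram = Yes


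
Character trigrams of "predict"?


Word: "predict" (length 7)
Number of trigrams = 7 - 3 + 1 = 5
  Position 0: "pre"
  Position 1: "red"
  Position 2: "edi"
  Position 3: "dic"
  Position 4: "ict"
Trigrams = "pre", "red", "edi", "dic", "ict"


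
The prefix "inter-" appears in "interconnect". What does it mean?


Prefix: inter-
As in: interconnect -> inter- + connect
Meaning = between


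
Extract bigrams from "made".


Word: "made" (length 4)
Number of bigrams = 4 - 2 + 1 = 3
  Position 0: "ma"
  Position 1: "ad"
  Position 2: "de"
Bigrams = "ma", "ad", "de"


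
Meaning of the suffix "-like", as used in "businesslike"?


Suffix: -like
Example: businesslike (business + -like)
Meaning = resembling


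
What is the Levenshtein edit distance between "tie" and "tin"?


Word 1: "tie" (length 3)
Word 2: "tin" (length 3)
One optimal edit sequence (insert/delete/substitute each cost 1):
  1. keep 't'
  2. keep 'i'
  3. substitute 'e' -> 'n'  (+1)
Total edit operations: 1
Edit distance = 1


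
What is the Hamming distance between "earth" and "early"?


Comparing character by character (same length = 5):
  Pos 0: 'e' vs 'e' =
  Pos 1: 'a' vs 'a' =
  Pos 2: 'r' vs 'r' =
  Pos 3: 't' vs 'l' !=
  Pos 4: 'h' vs 'y' !=
Hamming distance = 2


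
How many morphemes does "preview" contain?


Word: "preview"
Morphemes: pre- / view
Each morpheme carries meaning
= 2 morphemes


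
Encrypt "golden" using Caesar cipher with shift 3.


Word: "golden"
Shift: 3
Each letter → (letter + shift) mod 26:
  'g' (6) + 3 = 9 → 'j'
  'o' (14) + 3 = 17 → 'r'
  'l' (11) + 3 = 14 → 'o'
  'd' (3) + 3 = 6 → 'g'
  'e' (4) + 3 = 7 → 'h'
  'n' (13) + 3 = 16 → 'q'
Result = "jroghq"


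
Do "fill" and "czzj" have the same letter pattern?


Pattern of "fill": [0, 1, 2, 2]
Pattern of "czzj": [0, 1, 1, 2]
Patterns do not match
Same pattern = No


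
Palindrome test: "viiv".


Word: "viiv"
Reversed: "viiv"
Forward == Backward? viiv == viiv
Palindrome = Yes


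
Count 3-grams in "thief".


Word: "thief" (length 5)
Number of 3-grams = length - 3 + 1 = 5 - 3 + 1
= 3


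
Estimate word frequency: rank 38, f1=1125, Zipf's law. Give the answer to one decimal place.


Zipf's law: f(r) = f(1) / r
f(1) = 1125
f(38) = 1125 / 38
= 29.6 occurrences


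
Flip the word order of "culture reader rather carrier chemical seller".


Original: "culture reader rather carrier chemical seller"
Words (1..n): culture | reader | rather | carrier | chemical | seller
Reversed (n..1): seller | chemical | carrier | rather | reader | culture
Result = "seller chemical carrier rather reader culture"


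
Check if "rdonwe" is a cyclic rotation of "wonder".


Word: "wonder", Candidate: "rdonwe"
Method: check if candidate is substring of word+word
"wonderwonder" contains "rdonwe"? No
Is rotation = No


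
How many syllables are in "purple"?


Word: "purple"
Syllable breakdown: pur | ple
Counting: 2 parts
= 2 syllables


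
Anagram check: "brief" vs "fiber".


Word 1: "brief" → sorted: befir
Word 2: "fiber" → sorted: befir
Same letters? befir == befir
Anagram = Yes


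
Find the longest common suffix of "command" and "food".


Word 1: "command"
Word 2: "food"
Comparing from end:
  Pos -1: 'd' == 'd'
  Pos -2: 'n' != 'o' (stop)
LCS = "d" (length 1)


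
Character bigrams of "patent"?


Word: "patent" (length 6)
Number of bigrams = 6 - 2 + 1 = 5
  Position 0: "pa"
  Position 1: "at"
  Position 2: "te"
  Position 3: "en"
  Position 4: "nt"
Bigrams = "pa", "at", "te", "en", "nt"


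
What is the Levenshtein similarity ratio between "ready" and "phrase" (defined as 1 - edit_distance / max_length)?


Word 1: "ready" (length 5)
Word 2: "phrase" (length 6)
One optimal edit sequence:
  1. insert 'p'  (+1)
  2. substitute 'r' -> 'h'  (+1)
  3. substitute 'e' -> 'r'  (+1)
  4. keep 'a'
  5. substitute 'd' -> 's'  (+1)
  6. substitute 'y' -> 'e'  (+1)
Edit distance = 5
Max length = max(5, 6) = 6
Similarity = 1 - 5/6
= 0.1667


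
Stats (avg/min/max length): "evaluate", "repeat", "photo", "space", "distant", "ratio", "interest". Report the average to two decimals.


Lengths: "evaluate"=8, "repeat"=6, "photo"=5, "space"=5, "distant"=7, "ratio"=5, "interest"=8
Sum = 44, Count = 7
Average = 44/7 = 6.29
= avg=6.29, min=5, max=8


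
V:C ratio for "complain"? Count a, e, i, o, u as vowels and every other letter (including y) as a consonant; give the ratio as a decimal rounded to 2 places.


Word: "complain"
Vowels (a,e,i,o,u): 3
Consonants: 5
Ratio = 3/5
= 0.60
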